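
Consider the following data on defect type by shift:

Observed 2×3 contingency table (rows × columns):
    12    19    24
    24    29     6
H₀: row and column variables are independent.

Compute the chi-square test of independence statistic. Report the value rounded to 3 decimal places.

test statistic = 16.764

Row totals [55, 59], col totals [36, 48, 30], n=114
χ² = (12−17.37)²/17.37 + (19−23.16)²/23.16 + (24−14.47)²/14.47 + (24−18.63)²/18.63 + (29−24.84)²/24.84 + (6−15.53)²/15.53 = 16.7636
df = 2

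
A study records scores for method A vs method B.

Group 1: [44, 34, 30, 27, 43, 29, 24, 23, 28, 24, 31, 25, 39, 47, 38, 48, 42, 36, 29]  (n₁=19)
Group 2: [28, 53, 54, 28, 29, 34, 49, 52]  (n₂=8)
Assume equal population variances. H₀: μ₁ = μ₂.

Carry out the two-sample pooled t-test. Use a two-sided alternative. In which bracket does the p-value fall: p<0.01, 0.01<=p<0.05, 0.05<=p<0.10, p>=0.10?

x̄₁=33.737, s₁=8.218, n₁=19
x̄₂=40.875, s₂=12.124, n₂=8
s_p² = [18·8.218² + 7·12.124²]/25 = 89.7824
SE = √(s_p²·(1/19+1/8)) = 3.9935
t = (33.737−40.875)/3.9935 = -1.7874
df = 25
p-value (two-sided) = 0.08600
→ bracket: 0.05<=p<0.10

p-value bracket: 0.05<=p<0.10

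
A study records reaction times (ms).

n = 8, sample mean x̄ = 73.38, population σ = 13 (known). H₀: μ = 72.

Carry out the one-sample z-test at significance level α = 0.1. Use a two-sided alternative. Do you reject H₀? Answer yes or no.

SE = σ/√n = 13/√8 = 4.5962
z = (x̄−μ₀)/SE = (73.38−72)/4.5962 = 0.3002
p-value (two-sided) = 0.76399
At α=0.1: p ≥ α → fail to reject H₀

reject H₀: no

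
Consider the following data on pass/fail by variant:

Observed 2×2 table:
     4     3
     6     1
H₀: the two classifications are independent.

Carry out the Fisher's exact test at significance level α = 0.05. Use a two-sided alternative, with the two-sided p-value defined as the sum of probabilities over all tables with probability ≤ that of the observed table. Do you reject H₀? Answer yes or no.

reject H₀: no

Margins: r₁=7, r₂=7, c₁=10, c₂=4, n=14
p_obs = C(7,4)·C(7,6)/C(14,10); sum pmf over tables with pmf ≤ p_obs
p-value (two-sided) = 0.55944
At α=0.05: p ≥ α → fail to reject H₀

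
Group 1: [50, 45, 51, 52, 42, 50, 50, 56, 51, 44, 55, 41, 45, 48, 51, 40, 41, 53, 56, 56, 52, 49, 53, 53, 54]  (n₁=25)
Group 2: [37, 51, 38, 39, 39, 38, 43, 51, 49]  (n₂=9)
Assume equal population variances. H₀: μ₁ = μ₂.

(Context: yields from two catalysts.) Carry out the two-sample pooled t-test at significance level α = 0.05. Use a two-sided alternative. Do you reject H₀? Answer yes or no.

reject H₀: yes

x̄₁=49.520, s₁=4.993, n₁=25
x̄₂=42.778, s₂=5.932, n₂=9
s_p² = [24·4.993² + 8·5.932²]/32 = 27.4936
SE = √(s_p²·(1/25+1/9)) = 2.0383
t = (49.520−42.778)/2.0383 = 3.3078
df = 32
p-value (two-sided) = 0.00233
At α=0.05: p < α → reject H₀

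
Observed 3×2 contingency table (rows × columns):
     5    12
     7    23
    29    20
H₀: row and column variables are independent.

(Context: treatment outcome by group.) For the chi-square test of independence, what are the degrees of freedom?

df = (r−1)(c−1) = (3−1)·(2−1) = 2

degrees of freedom = 2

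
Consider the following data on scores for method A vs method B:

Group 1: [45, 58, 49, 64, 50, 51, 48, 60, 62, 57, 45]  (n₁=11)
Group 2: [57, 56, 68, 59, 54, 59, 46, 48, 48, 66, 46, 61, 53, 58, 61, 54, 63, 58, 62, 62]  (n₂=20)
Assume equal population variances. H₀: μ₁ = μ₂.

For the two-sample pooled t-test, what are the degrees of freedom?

df = n₁ + n₂ − 2 = 11 + 20 − 2 = 29

degrees of freedom = 29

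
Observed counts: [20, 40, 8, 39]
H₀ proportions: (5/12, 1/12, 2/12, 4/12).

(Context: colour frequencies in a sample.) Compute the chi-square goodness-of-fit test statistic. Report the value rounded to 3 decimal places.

test statistic = 127.645

n = 107; E_i = n·p_i = [44.58, 8.92, 17.83, 35.67]
χ² = (20−44.58)²/44.58 + (40−8.92)²/8.92 + (8−17.83)²/17.83 + (39−35.67)²/35.67 = 127.6449
df = 3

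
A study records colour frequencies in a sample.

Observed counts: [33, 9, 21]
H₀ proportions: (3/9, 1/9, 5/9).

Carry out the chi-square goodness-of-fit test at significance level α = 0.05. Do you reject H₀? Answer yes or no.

n = 63; E_i = n·p_i = [21.00, 7.00, 35.00]
χ² = (33−21.00)²/21.00 + (9−7.00)²/7.00 + (21−35.00)²/35.00 = 13.0286
df = 2
p-value (upper-tail) = 0.00148
At α=0.05: p < α → reject H₀

reject H₀: yes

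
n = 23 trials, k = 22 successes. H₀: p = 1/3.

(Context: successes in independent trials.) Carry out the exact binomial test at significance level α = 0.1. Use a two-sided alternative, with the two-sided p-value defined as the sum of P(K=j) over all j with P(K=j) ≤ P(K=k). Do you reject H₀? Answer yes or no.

Exact binomial: n=23, k=22, p₀=1/3=0.3333
P(X=j) = C(n,j)·p₀^j·(1−p₀)^(n−j); p = Σ P(X=j) over j with P(X=j) ≤ P(X=22)
p-value (two-sided) = 0.00000
At α=0.1: p < α → reject H₀

reject H₀: yes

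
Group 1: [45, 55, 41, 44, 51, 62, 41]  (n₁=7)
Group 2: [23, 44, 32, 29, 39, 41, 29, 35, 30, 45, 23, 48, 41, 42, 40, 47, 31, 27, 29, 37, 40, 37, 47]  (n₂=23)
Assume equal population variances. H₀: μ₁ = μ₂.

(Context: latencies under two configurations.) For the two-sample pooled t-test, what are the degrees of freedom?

degrees of freedom = 28

df = n₁ + n₂ − 2 = 7 + 23 − 2 = 28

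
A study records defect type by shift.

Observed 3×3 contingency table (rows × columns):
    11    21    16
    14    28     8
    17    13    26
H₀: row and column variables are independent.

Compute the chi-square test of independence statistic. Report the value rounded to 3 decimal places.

test statistic = 15.352

Row totals [48, 50, 56], col totals [42, 62, 50], n=154
χ² = (11−13.09)²/13.09 + (21−19.32)²/19.32 + (16−15.58)²/15.58 + (14−13.64)²/13.64 + (28−20.13)²/20.13 + (8−16.23)²/16.23 + (17−15.27)²/15.27 + (13−22.55)²/22.55 + (26−18.18)²/18.18 = 15.3517
df = 4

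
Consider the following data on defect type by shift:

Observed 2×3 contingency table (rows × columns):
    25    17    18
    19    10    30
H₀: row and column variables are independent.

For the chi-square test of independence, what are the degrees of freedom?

df = (r−1)(c−1) = (2−1)·(3−1) = 2

degrees of freedom = 2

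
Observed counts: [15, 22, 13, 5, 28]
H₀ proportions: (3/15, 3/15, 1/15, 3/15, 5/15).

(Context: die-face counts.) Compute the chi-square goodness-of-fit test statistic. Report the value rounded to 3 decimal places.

test statistic = 20.096

n = 83; E_i = n·p_i = [16.60, 16.60, 5.53, 16.60, 27.67]
χ² = (15−16.60)²/16.60 + (22−16.60)²/16.60 + (13−5.53)²/5.53 + (5−16.60)²/16.60 + (28−27.67)²/27.67 = 20.0964
df = 4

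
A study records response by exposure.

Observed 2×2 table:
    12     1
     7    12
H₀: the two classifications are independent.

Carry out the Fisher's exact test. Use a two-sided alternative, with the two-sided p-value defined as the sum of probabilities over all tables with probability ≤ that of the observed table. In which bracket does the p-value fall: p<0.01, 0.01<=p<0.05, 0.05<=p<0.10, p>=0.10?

Margins: r₁=13, r₂=19, c₁=19, c₂=13, n=32
p_obs = C(13,12)·C(19,7)/C(32,19); sum pmf over tables with pmf ≤ p_obs
p-value (two-sided) = 0.00280
→ bracket: p<0.01

p-value bracket: p<0.01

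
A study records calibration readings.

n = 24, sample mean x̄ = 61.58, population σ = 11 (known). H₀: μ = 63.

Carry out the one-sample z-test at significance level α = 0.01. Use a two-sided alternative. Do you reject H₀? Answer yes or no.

SE = σ/√n = 11/√24 = 2.2454
z = (x̄−μ₀)/SE = (61.58−63)/2.2454 = -0.6324
p-value (two-sided) = 0.52712
At α=0.01: p ≥ α → fail to reject H₀

reject H₀: no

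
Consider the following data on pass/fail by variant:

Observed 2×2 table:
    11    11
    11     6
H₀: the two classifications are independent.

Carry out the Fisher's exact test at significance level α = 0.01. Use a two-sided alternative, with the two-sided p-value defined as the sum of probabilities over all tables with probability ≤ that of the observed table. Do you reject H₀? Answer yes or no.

Margins: r₁=22, r₂=17, c₁=22, c₂=17, n=39
p_obs = C(22,11)·C(17,11)/C(39,22); sum pmf over tables with pmf ≤ p_obs
p-value (two-sided) = 0.51651
At α=0.01: p ≥ α → fail to reject H₀

reject H₀: no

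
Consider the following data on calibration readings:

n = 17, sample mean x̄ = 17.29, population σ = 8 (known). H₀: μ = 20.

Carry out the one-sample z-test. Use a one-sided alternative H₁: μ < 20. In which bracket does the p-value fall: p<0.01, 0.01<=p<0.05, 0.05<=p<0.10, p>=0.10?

p-value bracket: 0.05<=p<0.10

SE = σ/√n = 8/√17 = 1.9403
z = (x̄−μ₀)/SE = (17.29−20)/1.9403 = -1.3967
p-value (one-sided, H₁ less) = 0.08125
→ bracket: 0.05<=p<0.10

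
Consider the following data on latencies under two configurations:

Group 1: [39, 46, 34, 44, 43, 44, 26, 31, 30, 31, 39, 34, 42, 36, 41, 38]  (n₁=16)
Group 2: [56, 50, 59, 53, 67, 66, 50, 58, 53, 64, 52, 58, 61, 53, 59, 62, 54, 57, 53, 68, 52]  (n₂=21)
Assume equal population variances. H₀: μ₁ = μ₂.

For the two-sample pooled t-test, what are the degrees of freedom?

degrees of freedom = 35

df = n₁ + n₂ − 2 = 16 + 21 − 2 = 35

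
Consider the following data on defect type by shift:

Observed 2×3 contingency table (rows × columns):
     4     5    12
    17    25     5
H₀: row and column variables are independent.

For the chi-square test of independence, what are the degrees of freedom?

degrees of freedom = 2

df = (r−1)(c−1) = (2−1)·(3−1) = 2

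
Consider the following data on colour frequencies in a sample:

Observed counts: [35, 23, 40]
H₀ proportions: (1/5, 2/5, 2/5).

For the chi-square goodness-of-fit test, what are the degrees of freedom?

df = k − 1 = 3 − 1 = 2

degrees of freedom = 2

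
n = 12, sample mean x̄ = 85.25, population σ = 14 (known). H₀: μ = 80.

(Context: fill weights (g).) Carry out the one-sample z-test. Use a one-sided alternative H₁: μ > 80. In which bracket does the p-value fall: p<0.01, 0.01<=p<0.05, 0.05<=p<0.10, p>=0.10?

p-value bracket: 0.05<=p<0.10

SE = σ/√n = 14/√12 = 4.0415
z = (x̄−μ₀)/SE = (85.25−80)/4.0415 = 1.2990
p-value (one-sided, H₁ greater) = 0.09697
→ bracket: 0.05<=p<0.10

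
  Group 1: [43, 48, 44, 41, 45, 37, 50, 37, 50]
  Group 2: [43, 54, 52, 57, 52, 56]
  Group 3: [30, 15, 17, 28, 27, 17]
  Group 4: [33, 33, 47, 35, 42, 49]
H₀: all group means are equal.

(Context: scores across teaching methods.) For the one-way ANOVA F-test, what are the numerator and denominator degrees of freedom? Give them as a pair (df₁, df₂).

degrees of freedom = [3, 23]

k = 4 groups, N = 27 total
df = (k−1, N−k) = (4−1, 27−4) = (3, 23)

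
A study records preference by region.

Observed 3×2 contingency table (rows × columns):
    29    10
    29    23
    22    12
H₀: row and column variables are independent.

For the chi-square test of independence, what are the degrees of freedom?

degrees of freedom = 2

df = (r−1)(c−1) = (3−1)·(2−1) = 2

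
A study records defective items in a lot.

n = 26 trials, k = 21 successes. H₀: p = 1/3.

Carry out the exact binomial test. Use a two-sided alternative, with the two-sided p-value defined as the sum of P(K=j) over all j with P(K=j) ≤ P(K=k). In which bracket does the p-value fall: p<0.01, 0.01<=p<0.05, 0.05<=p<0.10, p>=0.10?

p-value bracket: p<0.01

Exact binomial: n=26, k=21, p₀=1/3=0.3333
P(X=j) = C(n,j)·p₀^j·(1−p₀)^(n−j); p = Σ P(X=j) over j with P(X=j) ≤ P(X=21)
p-value (two-sided) = 0.00000
→ bracket: p<0.01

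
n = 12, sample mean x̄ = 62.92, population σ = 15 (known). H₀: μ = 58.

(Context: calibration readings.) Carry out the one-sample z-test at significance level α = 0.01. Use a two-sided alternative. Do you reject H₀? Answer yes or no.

SE = σ/√n = 15/√12 = 4.3301
z = (x̄−μ₀)/SE = (62.92−58)/4.3301 = 1.1362
p-value (two-sided) = 0.25586
At α=0.01: p ≥ α → fail to reject H₀

reject H₀: no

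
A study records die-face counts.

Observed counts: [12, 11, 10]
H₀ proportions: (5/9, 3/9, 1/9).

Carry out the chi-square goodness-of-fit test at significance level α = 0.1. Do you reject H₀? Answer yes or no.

reject H₀: yes

n = 33; E_i = n·p_i = [18.33, 11.00, 3.67]
χ² = (12−18.33)²/18.33 + (11−11.00)²/11.00 + (10−3.67)²/3.67 = 13.1273
df = 2
p-value (upper-tail) = 0.00141
At α=0.1: p < α → reject H₀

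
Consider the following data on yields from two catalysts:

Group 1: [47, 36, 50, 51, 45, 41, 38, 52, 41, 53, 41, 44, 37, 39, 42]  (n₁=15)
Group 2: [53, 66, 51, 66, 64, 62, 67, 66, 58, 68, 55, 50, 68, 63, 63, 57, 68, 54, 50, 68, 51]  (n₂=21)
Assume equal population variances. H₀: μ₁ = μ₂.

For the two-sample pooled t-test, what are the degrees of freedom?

degrees of freedom = 34

df = n₁ + n₂ − 2 = 15 + 21 − 2 = 34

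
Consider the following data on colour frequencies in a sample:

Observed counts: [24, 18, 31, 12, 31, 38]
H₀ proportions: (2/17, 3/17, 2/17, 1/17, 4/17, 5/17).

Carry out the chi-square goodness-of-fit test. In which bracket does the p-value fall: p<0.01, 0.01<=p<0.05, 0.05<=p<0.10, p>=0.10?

n = 154; E_i = n·p_i = [18.12, 27.18, 18.12, 9.06, 36.24, 45.29]
χ² = (24−18.12)²/18.12 + (18−27.18)²/27.18 + (31−18.12)²/18.12 + (12−9.06)²/9.06 + (31−36.24)²/36.24 + (38−45.29)²/45.29 = 17.0542
df = 5
p-value (upper-tail) = 0.00440
→ bracket: p<0.01

p-value bracket: p<0.01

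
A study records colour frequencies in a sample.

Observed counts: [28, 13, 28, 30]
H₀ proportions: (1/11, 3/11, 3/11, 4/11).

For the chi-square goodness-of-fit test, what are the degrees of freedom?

degrees of freedom = 3

df = k − 1 = 4 − 1 = 3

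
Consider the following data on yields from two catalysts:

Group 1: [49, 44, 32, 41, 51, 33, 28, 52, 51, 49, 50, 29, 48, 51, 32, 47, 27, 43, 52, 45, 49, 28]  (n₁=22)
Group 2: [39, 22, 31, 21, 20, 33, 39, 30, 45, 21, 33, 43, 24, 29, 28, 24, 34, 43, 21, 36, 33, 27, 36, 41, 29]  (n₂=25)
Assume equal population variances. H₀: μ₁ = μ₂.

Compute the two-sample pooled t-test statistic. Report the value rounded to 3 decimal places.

test statistic = 4.471

x̄₁=42.318, s₁=9.245, n₁=22
x̄₂=31.280, s₂=7.679, n₂=25
s_p² = [21·9.245² + 24·7.679²]/45 = 71.3292
SE = √(s_p²·(1/22+1/25)) = 2.4689
t = (42.318−31.280)/2.4689 = 4.4709
df = 45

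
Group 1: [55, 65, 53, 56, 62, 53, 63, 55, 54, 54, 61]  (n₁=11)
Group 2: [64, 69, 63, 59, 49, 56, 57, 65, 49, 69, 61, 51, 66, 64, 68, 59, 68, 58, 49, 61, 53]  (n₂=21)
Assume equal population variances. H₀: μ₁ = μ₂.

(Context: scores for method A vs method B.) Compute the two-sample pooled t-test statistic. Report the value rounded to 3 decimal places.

x̄₁=57.364, s₁=4.456, n₁=11
x̄₂=59.905, s₂=6.774, n₂=21
s_p² = [10·4.456² + 20·6.774²]/30 = 37.2118
SE = √(s_p²·(1/11+1/21)) = 2.2704
t = (57.364−59.905)/2.2704 = -1.1192
df = 30

test statistic = -1.119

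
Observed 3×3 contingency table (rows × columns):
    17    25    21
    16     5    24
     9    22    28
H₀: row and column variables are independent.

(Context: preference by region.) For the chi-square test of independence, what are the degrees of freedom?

degrees of freedom = 4

df = (r−1)(c−1) = (3−1)·(3−1) = 4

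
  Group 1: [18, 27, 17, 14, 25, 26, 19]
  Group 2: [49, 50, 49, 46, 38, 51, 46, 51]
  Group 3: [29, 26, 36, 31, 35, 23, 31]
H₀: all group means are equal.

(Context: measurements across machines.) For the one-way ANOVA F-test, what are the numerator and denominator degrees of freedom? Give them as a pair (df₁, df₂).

degrees of freedom = [2, 19]

k = 3 groups, N = 22 total
df = (k−1, N−k) = (3−1, 22−3) = (2, 19)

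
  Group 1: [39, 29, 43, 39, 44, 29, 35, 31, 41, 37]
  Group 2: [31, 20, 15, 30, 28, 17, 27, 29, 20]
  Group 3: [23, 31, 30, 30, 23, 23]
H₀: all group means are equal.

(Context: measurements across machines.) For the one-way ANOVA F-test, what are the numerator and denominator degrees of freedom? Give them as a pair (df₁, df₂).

degrees of freedom = [2, 22]

k = 3 groups, N = 25 total
df = (k−1, N−k) = (3−1, 25−3) = (2, 22)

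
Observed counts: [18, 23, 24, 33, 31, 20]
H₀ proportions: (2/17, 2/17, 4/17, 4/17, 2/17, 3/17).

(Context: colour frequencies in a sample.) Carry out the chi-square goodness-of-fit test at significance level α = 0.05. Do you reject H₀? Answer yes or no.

n = 149; E_i = n·p_i = [17.53, 17.53, 35.06, 35.06, 17.53, 26.29]
χ² = (18−17.53)²/17.53 + (23−17.53)²/17.53 + (24−35.06)²/35.06 + (33−35.06)²/35.06 + (31−17.53)²/17.53 + (20−26.29)²/26.29 = 17.1874
df = 5
p-value (upper-tail) = 0.00416
At α=0.05: p < α → reject H₀

reject H₀: yes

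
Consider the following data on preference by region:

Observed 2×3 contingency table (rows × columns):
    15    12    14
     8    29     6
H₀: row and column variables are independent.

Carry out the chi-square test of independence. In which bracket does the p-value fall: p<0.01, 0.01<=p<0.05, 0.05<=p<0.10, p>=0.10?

p-value bracket: p<0.01

Row totals [41, 43], col totals [23, 41, 20], n=84
χ² = (15−11.23)²/11.23 + (12−20.01)²/20.01 + (14−9.76)²/9.76 + (8−11.77)²/11.77 + (29−20.99)²/20.99 + (6−10.24)²/10.24 = 12.3386
df = 2
p-value (upper-tail) = 0.00209
→ bracket: p<0.01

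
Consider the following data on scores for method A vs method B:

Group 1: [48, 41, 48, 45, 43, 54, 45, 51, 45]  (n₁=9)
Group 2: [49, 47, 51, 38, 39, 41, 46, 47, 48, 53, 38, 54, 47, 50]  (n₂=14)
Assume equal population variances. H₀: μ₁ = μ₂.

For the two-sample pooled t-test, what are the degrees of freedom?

degrees of freedom = 21

df = n₁ + n₂ − 2 = 9 + 14 − 2 = 21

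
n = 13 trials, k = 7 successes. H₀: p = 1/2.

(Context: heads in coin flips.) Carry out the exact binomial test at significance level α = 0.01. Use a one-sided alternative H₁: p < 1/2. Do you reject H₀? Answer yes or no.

reject H₀: no

Exact binomial: n=13, k=7, p₀=1/2=0.5000
P(X≤7) from Σ C(n,i)·p₀^i·(1−p₀)^(n−i)
p-value (one-sided, H₁ less) = 0.70947
At α=0.01: p ≥ α → fail to reject H₀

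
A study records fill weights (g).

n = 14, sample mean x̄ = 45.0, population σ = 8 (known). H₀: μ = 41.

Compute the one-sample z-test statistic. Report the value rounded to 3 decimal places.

SE = σ/√n = 8/√14 = 2.1381
z = (x̄−μ₀)/SE = (45.0−41)/2.1381 = 1.8708

test statistic = 1.871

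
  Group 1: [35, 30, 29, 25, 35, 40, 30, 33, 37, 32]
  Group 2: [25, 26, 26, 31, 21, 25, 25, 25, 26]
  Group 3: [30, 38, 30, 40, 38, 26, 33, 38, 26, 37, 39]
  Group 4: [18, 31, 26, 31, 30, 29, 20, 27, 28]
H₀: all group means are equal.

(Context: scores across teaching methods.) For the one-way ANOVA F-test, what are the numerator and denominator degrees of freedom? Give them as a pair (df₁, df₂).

degrees of freedom = [3, 35]

k = 4 groups, N = 39 total
df = (k−1, N−k) = (4−1, 39−4) = (3, 35)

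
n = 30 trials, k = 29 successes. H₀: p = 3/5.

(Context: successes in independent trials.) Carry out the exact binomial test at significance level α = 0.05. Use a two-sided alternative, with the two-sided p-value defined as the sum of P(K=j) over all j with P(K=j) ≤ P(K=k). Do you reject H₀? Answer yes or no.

Exact binomial: n=30, k=29, p₀=3/5=0.6000
P(X=j) = C(n,j)·p₀^j·(1−p₀)^(n−j); p = Σ P(X=j) over j with P(X=j) ≤ P(X=29)
p-value (two-sided) = 0.00001
At α=0.05: p < α → reject H₀

reject H₀: yes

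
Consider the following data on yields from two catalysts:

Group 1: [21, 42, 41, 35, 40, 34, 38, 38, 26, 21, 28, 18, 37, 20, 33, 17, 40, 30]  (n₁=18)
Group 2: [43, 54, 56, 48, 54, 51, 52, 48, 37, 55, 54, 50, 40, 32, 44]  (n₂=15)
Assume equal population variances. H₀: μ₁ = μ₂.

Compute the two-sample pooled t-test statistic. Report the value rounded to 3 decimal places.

test statistic = -5.989

x̄₁=31.056, s₁=8.633, n₁=18
x̄₂=47.867, s₂=7.230, n₂=15
s_p² = [17·8.633² + 14·7.230²]/31 = 64.4735
SE = √(s_p²·(1/18+1/15)) = 2.8072
t = (31.056−47.867)/2.8072 = -5.9887
df = 31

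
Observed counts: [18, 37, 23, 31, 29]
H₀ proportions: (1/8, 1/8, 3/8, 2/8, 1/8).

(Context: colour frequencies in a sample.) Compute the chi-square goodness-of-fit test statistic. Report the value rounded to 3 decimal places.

test statistic = 46.976

n = 138; E_i = n·p_i = [17.25, 17.25, 51.75, 34.50, 17.25]
χ² = (18−17.25)²/17.25 + (37−17.25)²/17.25 + (23−51.75)²/51.75 + (31−34.50)²/34.50 + (29−17.25)²/17.25 = 46.9758
df = 4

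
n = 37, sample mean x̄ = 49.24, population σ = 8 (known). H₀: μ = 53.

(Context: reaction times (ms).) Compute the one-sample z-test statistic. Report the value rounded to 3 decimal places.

SE = σ/√n = 8/√37 = 1.3152
z = (x̄−μ₀)/SE = (49.24−53)/1.3152 = -2.8589

test statistic = -2.859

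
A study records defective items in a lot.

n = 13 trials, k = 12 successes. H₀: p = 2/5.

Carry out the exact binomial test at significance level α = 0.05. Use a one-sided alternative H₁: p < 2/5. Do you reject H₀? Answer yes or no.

reject H₀: no

Exact binomial: n=13, k=12, p₀=2/5=0.4000
P(X≤12) from Σ C(n,i)·p₀^i·(1−p₀)^(n−i)
p-value (one-sided, H₁ less) = 0.99999
At α=0.05: p ≥ α → fail to reject H₀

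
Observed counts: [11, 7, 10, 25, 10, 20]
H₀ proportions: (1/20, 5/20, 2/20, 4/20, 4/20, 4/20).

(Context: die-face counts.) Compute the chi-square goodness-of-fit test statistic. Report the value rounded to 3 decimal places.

test statistic = 28.337

n = 83; E_i = n·p_i = [4.15, 20.75, 8.30, 16.60, 16.60, 16.60]
χ² = (11−4.15)²/4.15 + (7−20.75)²/20.75 + (10−8.30)²/8.30 + (25−16.60)²/16.60 + (10−16.60)²/16.60 + (20−16.60)²/16.60 = 28.3373
df = 5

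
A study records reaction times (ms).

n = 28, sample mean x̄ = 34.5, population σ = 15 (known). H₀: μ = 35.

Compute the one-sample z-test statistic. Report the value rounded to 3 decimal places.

test statistic = -0.176

SE = σ/√n = 15/√28 = 2.8347
z = (x̄−μ₀)/SE = (34.5−35)/2.8347 = -0.1764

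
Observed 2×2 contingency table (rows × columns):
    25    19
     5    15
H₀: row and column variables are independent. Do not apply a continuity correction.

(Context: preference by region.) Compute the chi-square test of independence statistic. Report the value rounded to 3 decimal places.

test statistic = 5.590

Row totals [44, 20], col totals [30, 34], n=64
χ² = (25−20.62)²/20.62 + (19−23.38)²/23.38 + (5−9.38)²/9.38 + (15−10.62)²/10.62 = 5.5900
df = 1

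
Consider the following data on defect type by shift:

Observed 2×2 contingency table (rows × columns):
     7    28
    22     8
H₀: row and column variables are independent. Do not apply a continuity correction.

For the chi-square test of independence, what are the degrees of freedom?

df = (r−1)(c−1) = (2−1)·(2−1) = 1

degrees of freedom = 1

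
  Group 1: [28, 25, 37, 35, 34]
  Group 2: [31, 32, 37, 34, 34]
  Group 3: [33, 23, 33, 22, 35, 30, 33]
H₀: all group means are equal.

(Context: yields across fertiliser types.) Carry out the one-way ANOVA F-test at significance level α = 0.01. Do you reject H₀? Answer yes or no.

Group means [31.80, 33.60, 29.86], grand mean 31.529
SSB = Σnᵢ(x̄ᵢ−x̄)² = 41.378; SSW = ΣΣ(x−x̄ᵢ)² = 288.857
MSB = 41.378/2 = 20.6891; MSW = 288.857/14 = 20.6327
F = MSB/MSW = 1.0027
df = (2, 14)
p-value (upper-tail) = 0.39176
At α=0.01: p ≥ α → fail to reject H₀

reject H₀: no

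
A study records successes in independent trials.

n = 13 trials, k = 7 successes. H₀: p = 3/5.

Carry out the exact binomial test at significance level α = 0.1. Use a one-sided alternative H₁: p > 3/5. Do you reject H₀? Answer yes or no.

reject H₀: no

Exact binomial: n=13, k=7, p₀=3/5=0.6000
P(X≥7) from Σ C(n,i)·p₀^i·(1−p₀)^(n−i)
p-value (one-sided, H₁ greater) = 0.77116
At α=0.1: p ≥ α → fail to reject H₀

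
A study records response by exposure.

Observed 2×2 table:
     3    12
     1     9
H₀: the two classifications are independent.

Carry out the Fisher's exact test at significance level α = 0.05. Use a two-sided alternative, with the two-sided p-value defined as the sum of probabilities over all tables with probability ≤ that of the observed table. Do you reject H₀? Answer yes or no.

reject H₀: no

Margins: r₁=15, r₂=10, c₁=4, c₂=21, n=25
p_obs = C(15,3)·C(10,1)/C(25,4); sum pmf over tables with pmf ≤ p_obs
p-value (two-sided) = 0.62648
At α=0.05: p ≥ α → fail to reject H₀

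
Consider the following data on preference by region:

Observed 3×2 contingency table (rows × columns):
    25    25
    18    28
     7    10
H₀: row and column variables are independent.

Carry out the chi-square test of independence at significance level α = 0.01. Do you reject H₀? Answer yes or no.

Row totals [50, 46, 17], col totals [50, 63], n=113
χ² = (25−22.12)²/22.12 + (25−27.88)²/27.88 + (18−20.35)²/20.35 + (28−25.65)²/25.65 + (7−7.52)²/7.52 + (10−9.48)²/9.48 = 1.2239
df = 2
p-value (upper-tail) = 0.54228
At α=0.01: p ≥ α → fail to reject H₀

reject H₀: no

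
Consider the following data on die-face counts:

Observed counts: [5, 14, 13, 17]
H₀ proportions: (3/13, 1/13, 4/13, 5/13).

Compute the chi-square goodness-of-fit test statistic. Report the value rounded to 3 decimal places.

n = 49; E_i = n·p_i = [11.31, 3.77, 15.08, 18.85]
χ² = (5−11.31)²/11.31 + (14−3.77)²/3.77 + (13−15.08)²/15.08 + (17−18.85)²/18.85 = 31.7548
df = 3

test statistic = 31.755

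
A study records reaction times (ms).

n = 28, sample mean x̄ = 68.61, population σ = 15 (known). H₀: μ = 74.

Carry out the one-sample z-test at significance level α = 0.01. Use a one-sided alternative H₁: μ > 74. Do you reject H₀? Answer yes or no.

SE = σ/√n = 15/√28 = 2.8347
z = (x̄−μ₀)/SE = (68.61−74)/2.8347 = -1.9014
p-value (one-sided, H₁ greater) = 0.97138
At α=0.01: p ≥ α → fail to reject H₀

reject H₀: no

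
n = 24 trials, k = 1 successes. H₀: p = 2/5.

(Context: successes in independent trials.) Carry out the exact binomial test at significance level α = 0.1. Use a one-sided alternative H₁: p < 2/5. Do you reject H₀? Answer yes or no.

reject H₀: yes

Exact binomial: n=24, k=1, p₀=2/5=0.4000
P(X≤1) from Σ C(n,i)·p₀^i·(1−p₀)^(n−i)
p-value (one-sided, H₁ less) = 0.00008
At α=0.1: p < α → reject H₀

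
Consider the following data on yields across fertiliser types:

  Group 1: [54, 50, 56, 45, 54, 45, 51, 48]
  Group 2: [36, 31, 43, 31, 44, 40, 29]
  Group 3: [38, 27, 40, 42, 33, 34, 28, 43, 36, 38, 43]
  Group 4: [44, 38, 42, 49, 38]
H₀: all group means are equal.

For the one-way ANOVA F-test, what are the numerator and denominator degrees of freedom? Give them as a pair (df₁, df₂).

degrees of freedom = [3, 27]

k = 4 groups, N = 31 total
df = (k−1, N−k) = (4−1, 31−4) = (3, 27)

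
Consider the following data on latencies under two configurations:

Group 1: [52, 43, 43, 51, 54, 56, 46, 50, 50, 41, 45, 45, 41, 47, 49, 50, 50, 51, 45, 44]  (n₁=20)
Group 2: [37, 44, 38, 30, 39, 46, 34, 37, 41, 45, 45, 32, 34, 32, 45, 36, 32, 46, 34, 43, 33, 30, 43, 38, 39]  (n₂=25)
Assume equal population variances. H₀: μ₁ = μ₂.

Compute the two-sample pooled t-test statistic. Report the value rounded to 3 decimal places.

x̄₁=47.650, s₁=4.258, n₁=20
x̄₂=38.120, s₂=5.349, n₂=25
s_p² = [19·4.258² + 24·5.349²]/43 = 23.9812
SE = √(s_p²·(1/20+1/25)) = 1.4691
t = (47.650−38.120)/1.4691 = 6.4869
df = 43

test statistic = 6.487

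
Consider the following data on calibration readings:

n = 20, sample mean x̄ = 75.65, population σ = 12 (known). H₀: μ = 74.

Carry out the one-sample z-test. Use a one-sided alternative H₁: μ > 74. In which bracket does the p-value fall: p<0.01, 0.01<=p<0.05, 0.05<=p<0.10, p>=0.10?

SE = σ/√n = 12/√20 = 2.6833
z = (x̄−μ₀)/SE = (75.65−74)/2.6833 = 0.6149
p-value (one-sided, H₁ greater) = 0.26930
→ bracket: p>=0.10

p-value bracket: p>=0.10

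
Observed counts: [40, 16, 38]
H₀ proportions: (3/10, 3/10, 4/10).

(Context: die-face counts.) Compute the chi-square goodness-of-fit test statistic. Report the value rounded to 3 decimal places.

test statistic = 10.220

n = 94; E_i = n·p_i = [28.20, 28.20, 37.60]
χ² = (40−28.20)²/28.20 + (16−28.20)²/28.20 + (38−37.60)²/37.60 = 10.2199
df = 2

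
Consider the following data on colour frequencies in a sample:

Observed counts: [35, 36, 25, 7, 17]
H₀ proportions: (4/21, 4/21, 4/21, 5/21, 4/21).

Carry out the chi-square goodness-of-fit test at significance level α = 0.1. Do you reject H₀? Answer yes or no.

n = 120; E_i = n·p_i = [22.86, 22.86, 22.86, 28.57, 22.86]
χ² = (35−22.86)²/22.86 + (36−22.86)²/22.86 + (25−22.86)²/22.86 + (7−28.57)²/28.57 + (17−22.86)²/22.86 = 31.9963
df = 4
p-value (upper-tail) = 0.00000
At α=0.1: p < α → reject H₀

reject H₀: yes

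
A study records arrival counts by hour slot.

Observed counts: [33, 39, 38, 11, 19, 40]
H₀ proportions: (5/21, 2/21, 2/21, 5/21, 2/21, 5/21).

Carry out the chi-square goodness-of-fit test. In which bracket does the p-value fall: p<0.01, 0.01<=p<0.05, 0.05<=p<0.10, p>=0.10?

p-value bracket: p<0.01

n = 180; E_i = n·p_i = [42.86, 17.14, 17.14, 42.86, 17.14, 42.86]
χ² = (33−42.86)²/42.86 + (39−17.14)²/17.14 + (38−17.14)²/17.14 + (11−42.86)²/42.86 + (19−17.14)²/17.14 + (40−42.86)²/42.86 = 79.5833
df = 5
p-value (upper-tail) = 0.00000
→ bracket: p<0.01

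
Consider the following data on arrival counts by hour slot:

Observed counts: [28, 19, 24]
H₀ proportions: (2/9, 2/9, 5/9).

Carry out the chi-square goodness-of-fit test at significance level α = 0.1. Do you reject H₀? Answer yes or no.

n = 71; E_i = n·p_i = [15.78, 15.78, 39.44]
χ² = (28−15.78)²/15.78 + (19−15.78)²/15.78 + (24−39.44)²/39.44 = 16.1732
df = 2
p-value (upper-tail) = 0.00031
At α=0.1: p < α → reject H₀

reject H₀: yes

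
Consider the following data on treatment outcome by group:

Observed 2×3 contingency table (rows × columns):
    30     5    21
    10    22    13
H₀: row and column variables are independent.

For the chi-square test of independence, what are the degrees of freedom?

df = (r−1)(c−1) = (2−1)·(3−1) = 2

degrees of freedom = 2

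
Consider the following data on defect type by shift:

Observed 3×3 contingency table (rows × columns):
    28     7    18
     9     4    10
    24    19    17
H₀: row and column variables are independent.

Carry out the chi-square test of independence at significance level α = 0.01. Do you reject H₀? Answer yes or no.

reject H₀: no

Row totals [53, 23, 60], col totals [61, 30, 45], n=136
χ² = (28−23.77)²/23.77 + (7−11.69)²/11.69 + (18−17.54)²/17.54 + (9−10.32)²/10.32 + (4−5.07)²/5.07 + (10−7.61)²/7.61 + (24−26.91)²/26.91 + (19−13.24)²/13.24 + (17−19.85)²/19.85 = 7.0279
df = 4
p-value (upper-tail) = 0.13442
At α=0.01: p ≥ α → fail to reject H₀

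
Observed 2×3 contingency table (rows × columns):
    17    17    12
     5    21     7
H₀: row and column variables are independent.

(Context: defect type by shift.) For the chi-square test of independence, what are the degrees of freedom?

degrees of freedom = 2

df = (r−1)(c−1) = (2−1)·(3−1) = 2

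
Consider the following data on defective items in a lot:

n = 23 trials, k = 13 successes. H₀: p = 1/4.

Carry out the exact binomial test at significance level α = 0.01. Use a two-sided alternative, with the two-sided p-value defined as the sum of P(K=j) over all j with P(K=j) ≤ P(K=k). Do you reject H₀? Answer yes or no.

reject H₀: yes

Exact binomial: n=23, k=13, p₀=1/4=0.2500
P(X=j) = C(n,j)·p₀^j·(1−p₀)^(n−j); p = Σ P(X=j) over j with P(X=j) ≤ P(X=13)
p-value (two-sided) = 0.00124
At α=0.01: p < α → reject H₀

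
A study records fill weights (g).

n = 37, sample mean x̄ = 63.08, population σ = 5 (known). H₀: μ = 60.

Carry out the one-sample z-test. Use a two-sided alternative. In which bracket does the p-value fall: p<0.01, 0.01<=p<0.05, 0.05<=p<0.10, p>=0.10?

p-value bracket: p<0.01

SE = σ/√n = 5/√37 = 0.8220
z = (x̄−μ₀)/SE = (63.08−60)/0.8220 = 3.7470
p-value (two-sided) = 0.00018
→ bracket: p<0.01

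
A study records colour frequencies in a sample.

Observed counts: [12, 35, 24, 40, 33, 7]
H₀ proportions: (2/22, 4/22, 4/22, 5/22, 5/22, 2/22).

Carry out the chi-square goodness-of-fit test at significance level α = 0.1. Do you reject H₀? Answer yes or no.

n = 151; E_i = n·p_i = [13.73, 27.45, 27.45, 34.32, 34.32, 13.73]
χ² = (12−13.73)²/13.73 + (35−27.45)²/27.45 + (24−27.45)²/27.45 + (40−34.32)²/34.32 + (33−34.32)²/34.32 + (7−13.73)²/13.73 = 7.0139
df = 5
p-value (upper-tail) = 0.21961
At α=0.1: p ≥ α → fail to reject H₀

reject H₀: no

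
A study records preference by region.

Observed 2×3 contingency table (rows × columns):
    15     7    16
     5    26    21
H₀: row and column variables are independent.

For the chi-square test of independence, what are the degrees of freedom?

df = (r−1)(c−1) = (2−1)·(3−1) = 2

degrees of freedom = 2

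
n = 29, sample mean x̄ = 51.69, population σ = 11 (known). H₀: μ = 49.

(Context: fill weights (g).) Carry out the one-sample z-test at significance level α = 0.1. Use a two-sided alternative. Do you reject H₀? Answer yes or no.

reject H₀: no

SE = σ/√n = 11/√29 = 2.0426
z = (x̄−μ₀)/SE = (51.69−49)/2.0426 = 1.3169
p-value (two-sided) = 0.18787
At α=0.1: p ≥ α → fail to reject H₀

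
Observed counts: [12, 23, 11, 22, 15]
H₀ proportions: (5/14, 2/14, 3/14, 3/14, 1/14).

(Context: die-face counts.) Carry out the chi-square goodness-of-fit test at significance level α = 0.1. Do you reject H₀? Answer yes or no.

reject H₀: yes

n = 83; E_i = n·p_i = [29.64, 11.86, 17.79, 17.79, 5.93]
χ² = (12−29.64)²/29.64 + (23−11.86)²/11.86 + (11−17.79)²/17.79 + (22−17.79)²/17.79 + (15−5.93)²/5.93 = 38.4402
df = 4
p-value (upper-tail) = 0.00000
At α=0.1: p < α → reject H₀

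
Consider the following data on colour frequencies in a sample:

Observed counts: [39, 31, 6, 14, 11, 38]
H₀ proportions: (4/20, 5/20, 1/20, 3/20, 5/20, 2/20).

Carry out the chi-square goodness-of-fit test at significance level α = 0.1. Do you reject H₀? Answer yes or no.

reject H₀: yes

n = 139; E_i = n·p_i = [27.80, 34.75, 6.95, 20.85, 34.75, 13.90]
χ² = (39−27.80)²/27.80 + (31−34.75)²/34.75 + (6−6.95)²/6.95 + (14−20.85)²/20.85 + (11−34.75)²/34.75 + (38−13.90)²/13.90 = 65.3141
df = 5
p-value (upper-tail) = 0.00000
At α=0.1: p < α → reject H₀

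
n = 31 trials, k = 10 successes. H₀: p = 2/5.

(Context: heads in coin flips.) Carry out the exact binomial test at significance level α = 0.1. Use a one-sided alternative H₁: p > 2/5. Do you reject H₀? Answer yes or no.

Exact binomial: n=31, k=10, p₀=2/5=0.4000
P(X≥10) from Σ C(n,i)·p₀^i·(1−p₀)^(n−i)
p-value (one-sided, H₁ greater) = 0.85662
At α=0.1: p ≥ α → fail to reject H₀

reject H₀: no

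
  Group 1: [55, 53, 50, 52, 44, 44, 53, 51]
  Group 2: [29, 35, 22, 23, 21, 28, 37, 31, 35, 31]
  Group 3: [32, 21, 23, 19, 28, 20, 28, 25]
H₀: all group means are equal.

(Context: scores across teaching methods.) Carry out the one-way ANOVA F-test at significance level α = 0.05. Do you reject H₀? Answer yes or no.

Group means [50.25, 29.20, 24.50], grand mean 34.231
SSB = Σnᵢ(x̄ᵢ−x̄)² = 3063.515; SSW = ΣΣ(x−x̄ᵢ)² = 559.100
MSB = 3063.515/2 = 1531.7577; MSW = 559.100/23 = 24.3087
F = MSB/MSW = 63.0127
df = (2, 23)
p-value (upper-tail) = 0.00000
At α=0.05: p < α → reject H₀

reject H₀: yes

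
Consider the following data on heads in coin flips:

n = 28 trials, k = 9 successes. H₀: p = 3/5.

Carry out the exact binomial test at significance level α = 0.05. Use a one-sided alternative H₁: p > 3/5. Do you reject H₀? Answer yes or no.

Exact binomial: n=28, k=9, p₀=3/5=0.6000
P(X≥9) from Σ C(n,i)·p₀^i·(1−p₀)^(n−i)
p-value (one-sided, H₁ greater) = 0.99924
At α=0.05: p ≥ α → fail to reject H₀

reject H₀: no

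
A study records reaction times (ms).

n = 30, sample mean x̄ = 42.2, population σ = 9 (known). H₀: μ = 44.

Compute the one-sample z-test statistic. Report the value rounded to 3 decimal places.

SE = σ/√n = 9/√30 = 1.6432
z = (x̄−μ₀)/SE = (42.2−44)/1.6432 = -1.0954

test statistic = -1.095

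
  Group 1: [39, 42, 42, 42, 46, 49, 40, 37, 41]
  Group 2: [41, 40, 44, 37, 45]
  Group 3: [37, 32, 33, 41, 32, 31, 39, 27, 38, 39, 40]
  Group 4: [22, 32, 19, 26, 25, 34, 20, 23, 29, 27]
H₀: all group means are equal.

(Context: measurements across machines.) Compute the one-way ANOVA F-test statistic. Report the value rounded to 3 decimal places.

Group means [42.00, 41.40, 35.36, 25.70], grand mean 35.171
SSB = Σnᵢ(x̄ᵢ−x̄)² = 1511.126; SSW = ΣΣ(x−x̄ᵢ)² = 571.845
MSB = 1511.126/3 = 503.7087; MSW = 571.845/31 = 18.4466
F = MSB/MSW = 27.3063
df = (3, 31)

test statistic = 27.306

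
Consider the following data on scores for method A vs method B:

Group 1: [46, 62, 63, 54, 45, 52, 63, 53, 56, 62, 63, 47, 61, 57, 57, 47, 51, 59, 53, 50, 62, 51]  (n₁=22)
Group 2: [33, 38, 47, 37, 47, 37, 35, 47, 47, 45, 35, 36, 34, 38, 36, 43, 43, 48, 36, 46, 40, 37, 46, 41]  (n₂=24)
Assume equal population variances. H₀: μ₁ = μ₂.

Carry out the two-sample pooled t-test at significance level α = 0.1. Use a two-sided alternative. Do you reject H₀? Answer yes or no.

x̄₁=55.182, s₁=6.107, n₁=22
x̄₂=40.500, s₂=5.056, n₂=24
s_p² = [21·6.107² + 23·5.056²]/44 = 31.1653
SE = √(s_p²·(1/22+1/24)) = 1.6478
t = (55.182−40.500)/1.6478 = 8.9101
df = 44
p-value (two-sided) = 0.00000
At α=0.1: p < α → reject H₀

reject H₀: yes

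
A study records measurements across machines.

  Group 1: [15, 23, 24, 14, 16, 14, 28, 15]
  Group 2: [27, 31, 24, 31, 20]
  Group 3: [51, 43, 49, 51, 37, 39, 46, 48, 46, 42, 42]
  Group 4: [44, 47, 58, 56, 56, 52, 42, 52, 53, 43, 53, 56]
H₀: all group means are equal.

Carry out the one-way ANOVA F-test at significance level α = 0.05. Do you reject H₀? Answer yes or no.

Group means [18.62, 26.60, 44.91, 51.00], grand mean 38.556
SSB = Σnᵢ(x̄ᵢ−x̄)² = 6194.905; SSW = ΣΣ(x−x̄ᵢ)² = 865.984
MSB = 6194.905/3 = 2064.9683; MSW = 865.984/32 = 27.0620
F = MSB/MSW = 76.3051
df = (3, 32)
p-value (upper-tail) = 0.00000
At α=0.05: p < α → reject H₀

reject H₀: yes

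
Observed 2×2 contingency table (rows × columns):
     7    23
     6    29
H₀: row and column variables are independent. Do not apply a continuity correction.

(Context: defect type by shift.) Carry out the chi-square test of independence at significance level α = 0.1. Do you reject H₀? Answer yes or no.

reject H₀: no

Row totals [30, 35], col totals [13, 52], n=65
χ² = (7−6.00)²/6.00 + (23−24.00)²/24.00 + (6−7.00)²/7.00 + (29−28.00)²/28.00 = 0.3869
df = 1
p-value (upper-tail) = 0.53393
At α=0.1: p ≥ α → fail to reject H₀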